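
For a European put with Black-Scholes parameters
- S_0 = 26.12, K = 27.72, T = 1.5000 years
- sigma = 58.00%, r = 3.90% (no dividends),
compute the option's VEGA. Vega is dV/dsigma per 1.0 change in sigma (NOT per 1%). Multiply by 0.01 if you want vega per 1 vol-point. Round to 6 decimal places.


d1 = 0.3538346075; d2 = -0.3565174179
phi(d1) = 0.3747343148; exp(-qT) = 1.0000000000; exp(-rT) = 0.9431782404
Vega = S * exp(-qT) * phi(d1) * sqrt(T) = 26.1200 * 1.0000000000 * 0.3747343148 * 1.2247448714 = 11.987877

Answer: Vega = 11.987877


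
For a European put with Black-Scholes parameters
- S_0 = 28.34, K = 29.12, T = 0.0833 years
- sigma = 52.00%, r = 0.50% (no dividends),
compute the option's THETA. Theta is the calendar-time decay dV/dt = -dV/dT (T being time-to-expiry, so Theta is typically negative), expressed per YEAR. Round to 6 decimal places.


Answer: Theta = -10.043699

Derivation:
d1 = -0.1030931594; d2 = -0.2531742041
phi(d1) = 0.3968278844; exp(-qT) = 1.0000000000; exp(-rT) = 0.9995835867
Theta = -S*exp(-qT)*phi(d1)*sigma/(2*sqrt(T)) + r*K*exp(-rT)*N(-d2) - q*S*exp(-qT)*N(-d1)
N(-d1) = 0.5410554829; N(-d2) = 0.5999332003; sqrt(T) = 0.2886173938
Term 1 = -28.3400 * 1.0000000000 * 0.3968278844 * 0.5200 / (2 * 0.2886173938) = -10.1310130513
Term 2 = 0.0050 * 29.1200 * 0.9995835867 * 0.5999332003 = 0.0873139001
Term 3 = 0 (no dividend yield, q = 0)
Theta = -10.1310130513 + (0.0873139001) + (0.0000000000) = -10.043699


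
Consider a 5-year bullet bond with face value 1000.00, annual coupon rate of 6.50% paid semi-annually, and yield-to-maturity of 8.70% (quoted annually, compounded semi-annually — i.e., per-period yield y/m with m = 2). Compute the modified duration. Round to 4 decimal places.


Coupon per period c = face * coupon_rate / m = 32.500000
Periods per year m = 2; per-period yield y/m = 0.043500
Number of cashflows N = 10
Cashflows (t years, CF_t, discount factor 1/(1+y/m)^(m*t), PV):
  t = 0.5000: CF_t = 32.500000, DF = 0.958313, PV = 31.145184
  t = 1.0000: CF_t = 32.500000, DF = 0.918365, PV = 29.846847
  t = 1.5000: CF_t = 32.500000, DF = 0.880081, PV = 28.602632
  t = 2.0000: CF_t = 32.500000, DF = 0.843393, PV = 27.410285
  t = 2.5000: CF_t = 32.500000, DF = 0.808235, PV = 26.267642
  t = 3.0000: CF_t = 32.500000, DF = 0.774543, PV = 25.172633
  t = 3.5000: CF_t = 32.500000, DF = 0.742254, PV = 24.123271
  t = 4.0000: CF_t = 32.500000, DF = 0.711312, PV = 23.117653
  t = 4.5000: CF_t = 32.500000, DF = 0.681660, PV = 22.153956
  t = 5.0000: CF_t = 1032.500000, DF = 0.653244, PV = 674.474487
Price P = sum_t PV_t = 912.314589
First compute Macaulay numerator sum_t t * PV_t:
  t * PV_t at t = 0.5000: 15.572592
  t * PV_t at t = 1.0000: 29.846847
  t * PV_t at t = 1.5000: 42.903948
  t * PV_t at t = 2.0000: 54.820570
  t * PV_t at t = 2.5000: 65.669106
  t * PV_t at t = 3.0000: 75.517898
  t * PV_t at t = 3.5000: 84.431447
  t * PV_t at t = 4.0000: 92.470611
  t * PV_t at t = 4.5000: 99.692800
  t * PV_t at t = 5.0000: 3372.372434
Macaulay duration D = 3933.298252 / 912.314589 = 4.311340
Modified duration = D / (1 + y/m) = 4.311340 / (1 + 0.043500) = 4.131615

Answer: Modified duration = 4.1316


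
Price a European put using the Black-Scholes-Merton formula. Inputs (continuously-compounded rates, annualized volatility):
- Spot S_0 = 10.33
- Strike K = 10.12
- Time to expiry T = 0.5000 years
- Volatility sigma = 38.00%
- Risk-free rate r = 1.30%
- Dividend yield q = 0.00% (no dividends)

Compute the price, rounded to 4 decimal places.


Answer: Price = 0.9570

Derivation:
d1 = (ln(S/K) + (r - q + 0.5*sigma^2) * T) / (sigma * sqrt(T)) = 0.23497761
d2 = d1 - sigma * sqrt(T) = -0.03372297
exp(-rT) = 0.99352108; exp(-qT) = 1.00000000
P = K * exp(-rT) * N(-d2) - S_0 * exp(-qT) * N(-d1)
N(-d1) = 0.40711306; N(-d2) = 0.51345097
P = 10.1200 * 0.99352108 * 0.51345097 - 10.3300 * 1.00000000 * 0.40711306 = 0.9570


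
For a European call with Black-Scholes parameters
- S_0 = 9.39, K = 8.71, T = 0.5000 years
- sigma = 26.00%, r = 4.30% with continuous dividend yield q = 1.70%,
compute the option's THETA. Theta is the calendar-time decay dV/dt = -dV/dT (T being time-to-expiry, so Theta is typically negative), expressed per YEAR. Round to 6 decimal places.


d1 = 0.5715245080; d2 = 0.3876767449
phi(d1) = 0.3388293588; exp(-qT) = 0.9915360229; exp(-rT) = 0.9787294775
Theta = -S*exp(-qT)*phi(d1)*sigma/(2*sqrt(T)) - r*K*exp(-rT)*N(d2) + q*S*exp(-qT)*N(d1)
N(d1) = 0.7161779239; N(d2) = 0.6508723663; sqrt(T) = 0.7071067812
Term 1 = -9.3900 * 0.9915360229 * 0.3388293588 * 0.2600 / (2 * 0.7071067812) = -0.5799806084
Term 2 = -0.0430 * 8.7100 * 0.9787294775 * 0.6508723663 = -0.2385860860
Term 3 = 0.0170 * 9.3900 * 0.9915360229 * 0.7161779239 = 0.1133558507
Theta = -0.5799806084 + (-0.2385860860) + (0.1133558507) = -0.705211

Answer: Theta = -0.705211


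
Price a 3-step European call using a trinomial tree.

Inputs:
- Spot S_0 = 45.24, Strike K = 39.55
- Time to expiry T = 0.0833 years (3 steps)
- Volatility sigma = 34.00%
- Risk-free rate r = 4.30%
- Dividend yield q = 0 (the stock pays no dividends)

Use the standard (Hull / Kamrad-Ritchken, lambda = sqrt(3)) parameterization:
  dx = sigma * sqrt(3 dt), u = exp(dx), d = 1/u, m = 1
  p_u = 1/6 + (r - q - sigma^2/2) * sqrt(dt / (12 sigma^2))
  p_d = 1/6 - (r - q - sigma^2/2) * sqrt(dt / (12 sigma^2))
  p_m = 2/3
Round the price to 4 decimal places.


Answer: Price = V(0,0) = 5.9940

Derivation:
dt = T/N = 0.027767; dx = sigma*sqrt(3*dt) = 0.098130
u = exp(dx) = 1.103106; d = 1/u = 0.906531
p_u = 0.164573, p_m = 0.666667, p_d = 0.168761
Discount per step: exp(-r*dt) = 0.998807
Stock lattice S(k, j) with j the centered position index:
  k=0: S(0,+0) = 45.2400
  k=1: S(1,-1) = 41.0115; S(1,+0) = 45.2400; S(1,+1) = 49.9045
  k=2: S(2,-2) = 37.1782; S(2,-1) = 41.0115; S(2,+0) = 45.2400; S(2,+1) = 49.9045; S(2,+2) = 55.0500
  k=3: S(3,-3) = 33.7032; S(3,-2) = 37.1782; S(3,-1) = 41.0115; S(3,+0) = 45.2400; S(3,+1) = 49.9045; S(3,+2) = 55.0500; S(3,+3) = 60.7260
Terminal payoffs V(N, j) = max(S_T - K, 0):
  V(3,-3) = 0.000000; V(3,-2) = 0.000000; V(3,-1) = 1.461468; V(3,+0) = 5.690000; V(3,+1) = 10.354519; V(3,+2) = 15.499979; V(3,+3) = 21.175967
Backward induction: V(k, j) = exp(-r*dt) * [p_u * V(k+1, j+1) + p_m * V(k+1, j) + p_d * V(k+1, j-1)]
  V(2,-2) = exp(-r*dt) * [p_u*1.461468 + p_m*0.000000 + p_d*0.000000] = 0.240231
  V(2,-1) = exp(-r*dt) * [p_u*5.690000 + p_m*1.461468 + p_d*0.000000] = 1.908451
  V(2,+0) = exp(-r*dt) * [p_u*10.354519 + p_m*5.690000 + p_d*1.461468] = 5.737189
  V(2,+1) = exp(-r*dt) * [p_u*15.499979 + p_m*10.354519 + p_d*5.690000] = 10.401708
  V(2,+2) = exp(-r*dt) * [p_u*21.175967 + p_m*15.499979 + p_d*10.354519] = 15.547167
  V(1,-1) = exp(-r*dt) * [p_u*5.737189 + p_m*1.908451 + p_d*0.240231] = 2.254334
  V(1,+0) = exp(-r*dt) * [p_u*10.401708 + p_m*5.737189 + p_d*1.908451] = 5.851711
  V(1,+1) = exp(-r*dt) * [p_u*15.547167 + p_m*10.401708 + p_d*5.737189] = 10.448841
  V(0,+0) = exp(-r*dt) * [p_u*10.448841 + p_m*5.851711 + p_d*2.254334] = 5.994017


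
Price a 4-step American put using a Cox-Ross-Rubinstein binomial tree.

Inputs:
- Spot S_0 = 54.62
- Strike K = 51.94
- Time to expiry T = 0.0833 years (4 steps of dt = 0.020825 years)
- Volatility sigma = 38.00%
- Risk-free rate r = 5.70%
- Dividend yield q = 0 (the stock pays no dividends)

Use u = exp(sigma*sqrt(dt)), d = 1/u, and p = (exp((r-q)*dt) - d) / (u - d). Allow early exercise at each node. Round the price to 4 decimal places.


Answer: Price = V(0,0) = 1.2754

Derivation:
dt = T/N = 0.020825
u = exp(sigma*sqrt(dt)) = 1.056369; d = 1/u = 0.946639
p = (exp((r-q)*dt) - d) / (u - d) = 0.497118
Discount per step: exp(-r*dt) = 0.998814
Stock lattice S(k, i) with i counting down-moves:
  k=0: S(0,0) = 54.6200
  k=1: S(1,0) = 57.6989; S(1,1) = 51.7054
  k=2: S(2,0) = 60.9513; S(2,1) = 54.6200; S(2,2) = 48.9464
  k=3: S(3,0) = 64.3870; S(3,1) = 57.6989; S(3,2) = 51.7054; S(3,3) = 46.3346
  k=4: S(4,0) = 68.0164; S(4,1) = 60.9513; S(4,2) = 54.6200; S(4,3) = 48.9464; S(4,4) = 43.8621
Terminal payoffs V(N, i) = max(K - S_T, 0):
  V(4,0) = 0.000000; V(4,1) = 0.000000; V(4,2) = 0.000000; V(4,3) = 2.993615; V(4,4) = 8.077888
Backward induction: V(k, i) = exp(-r*dt) * [p * V(k+1, i) + (1-p) * V(k+1, i+1)]; then take max(V_cont, immediate exercise) for American.
  V(3,0) = exp(-r*dt) * [p*0.000000 + (1-p)*0.000000] = 0.000000; exercise = 0.000000; V(3,0) = max -> 0.000000
  V(3,1) = exp(-r*dt) * [p*0.000000 + (1-p)*0.000000] = 0.000000; exercise = 0.000000; V(3,1) = max -> 0.000000
  V(3,2) = exp(-r*dt) * [p*0.000000 + (1-p)*2.993615] = 1.503649; exercise = 0.234570; V(3,2) = max -> 1.503649
  V(3,3) = exp(-r*dt) * [p*2.993615 + (1-p)*8.077888] = 5.543819; exercise = 5.605436; V(3,3) = max -> 5.605436
  V(2,0) = exp(-r*dt) * [p*0.000000 + (1-p)*0.000000] = 0.000000; exercise = 0.000000; V(2,0) = max -> 0.000000
  V(2,1) = exp(-r*dt) * [p*0.000000 + (1-p)*1.503649] = 0.755260; exercise = 0.000000; V(2,1) = max -> 0.755260
  V(2,2) = exp(-r*dt) * [p*1.503649 + (1-p)*5.605436] = 3.562132; exercise = 2.993615; V(2,2) = max -> 3.562132
  V(1,0) = exp(-r*dt) * [p*0.000000 + (1-p)*0.755260] = 0.379356; exercise = 0.000000; V(1,0) = max -> 0.379356
  V(1,1) = exp(-r*dt) * [p*0.755260 + (1-p)*3.562132] = 2.164214; exercise = 0.234570; V(1,1) = max -> 2.164214
  V(0,0) = exp(-r*dt) * [p*0.379356 + (1-p)*2.164214] = 1.275414; exercise = 0.000000; V(0,0) = max -> 1.275414


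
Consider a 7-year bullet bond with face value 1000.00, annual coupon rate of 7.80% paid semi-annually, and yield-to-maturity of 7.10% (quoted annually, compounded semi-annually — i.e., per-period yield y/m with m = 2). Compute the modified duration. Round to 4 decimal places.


Coupon per period c = face * coupon_rate / m = 39.000000
Periods per year m = 2; per-period yield y/m = 0.035500
Number of cashflows N = 14
Cashflows (t years, CF_t, discount factor 1/(1+y/m)^(m*t), PV):
  t = 0.5000: CF_t = 39.000000, DF = 0.965717, PV = 37.662965
  t = 1.0000: CF_t = 39.000000, DF = 0.932609, PV = 36.371767
  t = 1.5000: CF_t = 39.000000, DF = 0.900637, PV = 35.124835
  t = 2.0000: CF_t = 39.000000, DF = 0.869760, PV = 33.920652
  t = 2.5000: CF_t = 39.000000, DF = 0.839942, PV = 32.757752
  t = 3.0000: CF_t = 39.000000, DF = 0.811147, PV = 31.634719
  t = 3.5000: CF_t = 39.000000, DF = 0.783338, PV = 30.550188
  t = 4.0000: CF_t = 39.000000, DF = 0.756483, PV = 29.502837
  t = 4.5000: CF_t = 39.000000, DF = 0.730549, PV = 28.491393
  t = 5.0000: CF_t = 39.000000, DF = 0.705503, PV = 27.514624
  t = 5.5000: CF_t = 39.000000, DF = 0.681316, PV = 26.571341
  t = 6.0000: CF_t = 39.000000, DF = 0.657959, PV = 25.660397
  t = 6.5000: CF_t = 39.000000, DF = 0.635402, PV = 24.780683
  t = 7.0000: CF_t = 1039.000000, DF = 0.613619, PV = 637.549783
Price P = sum_t PV_t = 1038.093935
First compute Macaulay numerator sum_t t * PV_t:
  t * PV_t at t = 0.5000: 18.831482
  t * PV_t at t = 1.0000: 36.371767
  t * PV_t at t = 1.5000: 52.687253
  t * PV_t at t = 2.0000: 67.841304
  t * PV_t at t = 2.5000: 81.894380
  t * PV_t at t = 3.0000: 94.904158
  t * PV_t at t = 3.5000: 106.925657
  t * PV_t at t = 4.0000: 118.011348
  t * PV_t at t = 4.5000: 128.211267
  t * PV_t at t = 5.0000: 137.573118
  t * PV_t at t = 5.5000: 146.142375
  t * PV_t at t = 6.0000: 153.962381
  t * PV_t at t = 6.5000: 161.074437
  t * PV_t at t = 7.0000: 4462.848482
Macaulay duration D = 5767.279410 / 1038.093935 = 5.555643
Modified duration = D / (1 + y/m) = 5.555643 / (1 + 0.035500) = 5.365179

Answer: Modified duration = 5.3652


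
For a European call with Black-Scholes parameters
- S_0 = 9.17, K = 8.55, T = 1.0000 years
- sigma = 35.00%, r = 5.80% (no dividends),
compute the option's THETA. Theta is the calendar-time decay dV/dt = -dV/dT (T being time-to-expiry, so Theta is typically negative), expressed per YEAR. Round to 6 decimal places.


d1 = 0.5407314381; d2 = 0.1907314381
phi(d1) = 0.3446817411; exp(-qT) = 1.0000000000; exp(-rT) = 0.9436499474
Theta = -S*exp(-qT)*phi(d1)*sigma/(2*sqrt(T)) - r*K*exp(-rT)*N(d2) + q*S*exp(-qT)*N(d1)
N(d1) = 0.7056536470; N(d2) = 0.5756319966; sqrt(T) = 1.0000000000
Term 1 = -9.1700 * 1.0000000000 * 0.3446817411 * 0.3500 / (2 * 1.0000000000) = -0.5531280240
Term 2 = -0.0580 * 8.5500 * 0.9436499474 * 0.5756319966 = -0.2693704517
Term 3 = 0 (no dividend yield, q = 0)
Theta = -0.5531280240 + (-0.2693704517) + (0.0000000000) = -0.822498

Answer: Theta = -0.822498


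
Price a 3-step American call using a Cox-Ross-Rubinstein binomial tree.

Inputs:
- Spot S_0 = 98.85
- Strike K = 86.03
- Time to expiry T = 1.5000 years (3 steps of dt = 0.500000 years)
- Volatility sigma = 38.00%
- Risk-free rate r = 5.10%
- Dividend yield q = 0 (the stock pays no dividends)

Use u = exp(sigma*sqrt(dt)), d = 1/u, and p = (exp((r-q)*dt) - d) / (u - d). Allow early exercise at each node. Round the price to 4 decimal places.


dt = T/N = 0.500000
u = exp(sigma*sqrt(dt)) = 1.308263; d = 1/u = 0.764372
p = (exp((r-q)*dt) - d) / (u - d) = 0.480713
Discount per step: exp(-r*dt) = 0.974822
Stock lattice S(k, i) with i counting down-moves:
  k=0: S(0,0) = 98.8500
  k=1: S(1,0) = 129.3218; S(1,1) = 75.5582
  k=2: S(2,0) = 169.1870; S(2,1) = 98.8500; S(2,2) = 57.7546
  k=3: S(3,0) = 221.3412; S(3,1) = 129.3218; S(3,2) = 75.5582; S(3,3) = 44.1460
Terminal payoffs V(N, i) = max(S_T - K, 0):
  V(3,0) = 135.311173; V(3,1) = 43.291833; V(3,2) = 0.000000; V(3,3) = 0.000000
Backward induction: V(k, i) = exp(-r*dt) * [p * V(k+1, i) + (1-p) * V(k+1, i+1)]; then take max(V_cont, immediate exercise) for American.
  V(2,0) = exp(-r*dt) * [p*135.311173 + (1-p)*43.291833] = 85.323046; exercise = 83.157015; V(2,0) = max -> 85.323046
  V(2,1) = exp(-r*dt) * [p*43.291833 + (1-p)*0.000000] = 20.286993; exercise = 12.820000; V(2,1) = max -> 20.286993
  V(2,2) = exp(-r*dt) * [p*0.000000 + (1-p)*0.000000] = 0.000000; exercise = 0.000000; V(2,2) = max -> 0.000000
  V(1,0) = exp(-r*dt) * [p*85.323046 + (1-p)*20.286993] = 50.252771; exercise = 43.291833; V(1,0) = max -> 50.252771
  V(1,1) = exp(-r*dt) * [p*20.286993 + (1-p)*0.000000] = 9.506691; exercise = 0.000000; V(1,1) = max -> 9.506691
  V(0,0) = exp(-r*dt) * [p*50.252771 + (1-p)*9.506691] = 28.361363; exercise = 12.820000; V(0,0) = max -> 28.361363

Answer: Price = V(0,0) = 28.3614


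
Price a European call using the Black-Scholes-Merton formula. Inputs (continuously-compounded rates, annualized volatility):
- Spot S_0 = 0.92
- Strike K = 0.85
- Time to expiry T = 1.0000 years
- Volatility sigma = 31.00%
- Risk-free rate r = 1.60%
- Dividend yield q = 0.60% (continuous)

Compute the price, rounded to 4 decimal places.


Answer: Price = 0.1512

Derivation:
d1 = (ln(S/K) + (r - q + 0.5*sigma^2) * T) / (sigma * sqrt(T)) = 0.44253974
d2 = d1 - sigma * sqrt(T) = 0.13253974
exp(-rT) = 0.98412732; exp(-qT) = 0.99401796
C = S_0 * exp(-qT) * N(d1) - K * exp(-rT) * N(d2)
N(d1) = 0.67095066; N(d2) = 0.55272131
C = 0.9200 * 0.99401796 * 0.67095066 - 0.8500 * 0.98412732 * 0.55272131 = 0.1512


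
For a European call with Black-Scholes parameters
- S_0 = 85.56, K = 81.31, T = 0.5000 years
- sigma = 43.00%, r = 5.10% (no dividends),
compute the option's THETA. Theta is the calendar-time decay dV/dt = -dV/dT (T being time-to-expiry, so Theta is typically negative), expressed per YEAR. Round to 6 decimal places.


d1 = 0.4034582706; d2 = 0.0994023547
phi(d1) = 0.3677588622; exp(-qT) = 1.0000000000; exp(-rT) = 0.9748223790
Theta = -S*exp(-qT)*phi(d1)*sigma/(2*sqrt(T)) - r*K*exp(-rT)*N(d2) + q*S*exp(-qT)*N(d1)
N(d1) = 0.6566944364; N(d2) = 0.5395905934; sqrt(T) = 0.7071067812
Term 1 = -85.5600 * 1.0000000000 * 0.3677588622 * 0.4300 / (2 * 0.7071067812) = -9.5672556869
Term 2 = -0.0510 * 81.3100 * 0.9748223790 * 0.5395905934 = -2.1812427358
Term 3 = 0 (no dividend yield, q = 0)
Theta = -9.5672556869 + (-2.1812427358) + (0.0000000000) = -11.748498

Answer: Theta = -11.748498


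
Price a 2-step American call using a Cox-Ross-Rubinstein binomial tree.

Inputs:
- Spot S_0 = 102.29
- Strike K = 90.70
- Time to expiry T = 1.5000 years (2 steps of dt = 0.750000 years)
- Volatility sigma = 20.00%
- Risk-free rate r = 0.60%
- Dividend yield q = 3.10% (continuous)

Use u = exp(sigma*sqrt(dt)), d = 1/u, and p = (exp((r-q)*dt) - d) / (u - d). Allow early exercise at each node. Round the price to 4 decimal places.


dt = T/N = 0.750000
u = exp(sigma*sqrt(dt)) = 1.189110; d = 1/u = 0.840965
p = (exp((r-q)*dt) - d) / (u - d) = 0.403452
Discount per step: exp(-r*dt) = 0.995510
Stock lattice S(k, i) with i counting down-moves:
  k=0: S(0,0) = 102.2900
  k=1: S(1,0) = 121.6341; S(1,1) = 86.0223
  k=2: S(2,0) = 144.6363; S(2,1) = 102.2900; S(2,2) = 72.3418
Terminal payoffs V(N, i) = max(S_T - K, 0):
  V(2,0) = 53.936266; V(2,1) = 11.590000; V(2,2) = 0.000000
Backward induction: V(k, i) = exp(-r*dt) * [p * V(k+1, i) + (1-p) * V(k+1, i+1)]; then take max(V_cont, immediate exercise) for American.
  V(1,0) = exp(-r*dt) * [p*53.936266 + (1-p)*11.590000] = 28.545919; exercise = 30.934056; V(1,0) = max -> 30.934056
  V(1,1) = exp(-r*dt) * [p*11.590000 + (1-p)*0.000000] = 4.655008; exercise = 0.000000; V(1,1) = max -> 4.655008
  V(0,0) = exp(-r*dt) * [p*30.934056 + (1-p)*4.655008] = 15.188827; exercise = 11.590000; V(0,0) = max -> 15.188827

Answer: Price = V(0,0) = 15.1888


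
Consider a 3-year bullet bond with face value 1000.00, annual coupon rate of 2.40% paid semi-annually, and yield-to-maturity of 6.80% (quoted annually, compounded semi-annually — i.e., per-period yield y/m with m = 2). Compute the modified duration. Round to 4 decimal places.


Coupon per period c = face * coupon_rate / m = 12.000000
Periods per year m = 2; per-period yield y/m = 0.034000
Number of cashflows N = 6
Cashflows (t years, CF_t, discount factor 1/(1+y/m)^(m*t), PV):
  t = 0.5000: CF_t = 12.000000, DF = 0.967118, PV = 11.605416
  t = 1.0000: CF_t = 12.000000, DF = 0.935317, PV = 11.223806
  t = 1.5000: CF_t = 12.000000, DF = 0.904562, PV = 10.854745
  t = 2.0000: CF_t = 12.000000, DF = 0.874818, PV = 10.497819
  t = 2.5000: CF_t = 12.000000, DF = 0.846052, PV = 10.152630
  t = 3.0000: CF_t = 1012.000000, DF = 0.818233, PV = 828.051370
Price P = sum_t PV_t = 882.385786
First compute Macaulay numerator sum_t t * PV_t:
  t * PV_t at t = 0.5000: 5.802708
  t * PV_t at t = 1.0000: 11.223806
  t * PV_t at t = 1.5000: 16.282118
  t * PV_t at t = 2.0000: 20.995639
  t * PV_t at t = 2.5000: 25.381575
  t * PV_t at t = 3.0000: 2484.154110
Macaulay duration D = 2563.839955 / 882.385786 = 2.905577
Modified duration = D / (1 + y/m) = 2.905577 / (1 + 0.034000) = 2.810036

Answer: Modified duration = 2.8100


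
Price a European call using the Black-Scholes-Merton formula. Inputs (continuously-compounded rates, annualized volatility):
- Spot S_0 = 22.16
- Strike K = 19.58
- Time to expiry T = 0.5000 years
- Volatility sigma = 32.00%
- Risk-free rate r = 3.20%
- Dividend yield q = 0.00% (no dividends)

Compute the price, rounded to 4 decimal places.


Answer: Price = 3.6543

Derivation:
d1 = (ln(S/K) + (r - q + 0.5*sigma^2) * T) / (sigma * sqrt(T)) = 0.73088424
d2 = d1 - sigma * sqrt(T) = 0.50461007
exp(-rT) = 0.98412732; exp(-qT) = 1.00000000
C = S_0 * exp(-qT) * N(d1) - K * exp(-rT) * N(d2)
N(d1) = 0.76757507; N(d2) = 0.69308363
C = 22.1600 * 1.00000000 * 0.76757507 - 19.5800 * 0.98412732 * 0.69308363 = 3.6543


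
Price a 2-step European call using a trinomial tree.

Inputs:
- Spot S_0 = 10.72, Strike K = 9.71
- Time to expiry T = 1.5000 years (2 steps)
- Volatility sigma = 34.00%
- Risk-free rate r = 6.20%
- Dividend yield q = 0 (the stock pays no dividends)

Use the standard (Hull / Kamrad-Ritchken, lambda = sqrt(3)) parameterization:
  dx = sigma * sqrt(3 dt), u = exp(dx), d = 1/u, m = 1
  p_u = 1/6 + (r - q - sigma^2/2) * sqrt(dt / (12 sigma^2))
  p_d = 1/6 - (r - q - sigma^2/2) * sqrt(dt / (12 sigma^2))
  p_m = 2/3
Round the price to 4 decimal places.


Answer: Price = V(0,0) = 2.6650

Derivation:
dt = T/N = 0.750000; dx = sigma*sqrt(3*dt) = 0.510000
u = exp(dx) = 1.665291; d = 1/u = 0.600496
p_u = 0.169755, p_m = 0.666667, p_d = 0.163578
Discount per step: exp(-r*dt) = 0.954565
Stock lattice S(k, j) with j the centered position index:
  k=0: S(0,+0) = 10.7200
  k=1: S(1,-1) = 6.4373; S(1,+0) = 10.7200; S(1,+1) = 17.8519
  k=2: S(2,-2) = 3.8656; S(2,-1) = 6.4373; S(2,+0) = 10.7200; S(2,+1) = 17.8519; S(2,+2) = 29.7286
Terminal payoffs V(N, j) = max(S_T - K, 0):
  V(2,-2) = 0.000000; V(2,-1) = 0.000000; V(2,+0) = 1.010000; V(2,+1) = 8.141922; V(2,+2) = 20.018648
Backward induction: V(k, j) = exp(-r*dt) * [p_u * V(k+1, j+1) + p_m * V(k+1, j) + p_d * V(k+1, j-1)]
  V(1,-1) = exp(-r*dt) * [p_u*1.010000 + p_m*0.000000 + p_d*0.000000] = 0.163662
  V(1,+0) = exp(-r*dt) * [p_u*8.141922 + p_m*1.010000 + p_d*0.000000] = 1.962074
  V(1,+1) = exp(-r*dt) * [p_u*20.018648 + p_m*8.141922 + p_d*1.010000] = 8.582896
  V(0,+0) = exp(-r*dt) * [p_u*8.582896 + p_m*1.962074 + p_d*0.163662] = 2.664962


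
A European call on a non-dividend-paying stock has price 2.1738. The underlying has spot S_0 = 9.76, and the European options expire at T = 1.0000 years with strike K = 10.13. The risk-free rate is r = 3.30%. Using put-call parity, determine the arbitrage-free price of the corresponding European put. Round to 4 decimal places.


Put-call parity: C - P = S_0 * exp(-qT) - K * exp(-rT).
S_0 * exp(-qT) = 9.7600 * 1.00000000 = 9.76000000
K * exp(-rT) = 10.1300 * 0.96753856 = 9.80116561
P = C - S*exp(-qT) + K*exp(-rT)
P = 2.1738 - 9.76000000 + 9.80116561 = 2.2150

Answer: Put price = 2.2150


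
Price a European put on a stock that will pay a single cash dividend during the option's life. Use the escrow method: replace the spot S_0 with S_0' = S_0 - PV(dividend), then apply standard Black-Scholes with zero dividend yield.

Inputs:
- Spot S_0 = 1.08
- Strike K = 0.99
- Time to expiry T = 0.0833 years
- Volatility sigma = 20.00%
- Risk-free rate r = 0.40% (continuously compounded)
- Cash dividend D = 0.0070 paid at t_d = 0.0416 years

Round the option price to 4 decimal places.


Answer: Price = 0.0022

Derivation:
PV(D) = D * exp(-r * t_d) = 0.0070 * 0.99983361 = 0.00699884
S_0' = S_0 - PV(D) = 1.0800 - 0.00699884 = 1.07300116
d1 = (ln(S_0'/K) + (r + sigma^2/2)*T) / (sigma*sqrt(T)) = 1.42938518
d2 = d1 - sigma*sqrt(T) = 1.37166170
exp(-rT) = 0.99966686
N(-d1) = 0.07644678; N(-d2) = 0.08508439
P = K * exp(-rT) * N(-d2) - S_0' * N(-d1) = 0.9900 * 0.99966686 * 0.08508439 - 1.07300116 * 0.07644678 = 0.0022


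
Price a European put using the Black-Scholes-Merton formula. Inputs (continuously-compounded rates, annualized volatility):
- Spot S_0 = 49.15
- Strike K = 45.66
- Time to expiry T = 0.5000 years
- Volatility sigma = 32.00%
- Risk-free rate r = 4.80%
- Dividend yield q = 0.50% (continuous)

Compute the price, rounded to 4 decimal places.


d1 = (ln(S/K) + (r - q + 0.5*sigma^2) * T) / (sigma * sqrt(T)) = 0.53366323
d2 = d1 - sigma * sqrt(T) = 0.30738906
exp(-rT) = 0.97628571; exp(-qT) = 0.99750312
P = K * exp(-rT) * N(-d2) - S_0 * exp(-qT) * N(-d1)
N(-d1) = 0.29678727; N(-d2) = 0.37927363
P = 45.6600 * 0.97628571 * 0.37927363 - 49.1500 * 0.99750312 * 0.29678727 = 2.3563

Answer: Price = 2.3563


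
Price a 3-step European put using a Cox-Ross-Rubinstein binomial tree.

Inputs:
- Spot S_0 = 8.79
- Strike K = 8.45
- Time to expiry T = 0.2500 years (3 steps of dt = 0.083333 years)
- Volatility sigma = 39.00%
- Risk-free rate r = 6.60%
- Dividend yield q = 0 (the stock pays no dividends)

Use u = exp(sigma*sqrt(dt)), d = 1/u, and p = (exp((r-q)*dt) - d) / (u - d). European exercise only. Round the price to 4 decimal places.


Answer: Price = V(0,0) = 0.4953

Derivation:
dt = T/N = 0.083333
u = exp(sigma*sqrt(dt)) = 1.119165; d = 1/u = 0.893523
p = (exp((r-q)*dt) - d) / (u - d) = 0.496326
Discount per step: exp(-r*dt) = 0.994515
Stock lattice S(k, i) with i counting down-moves:
  k=0: S(0,0) = 8.7900
  k=1: S(1,0) = 9.8375; S(1,1) = 7.8541
  k=2: S(2,0) = 11.0098; S(2,1) = 8.7900; S(2,2) = 7.0178
  k=3: S(3,0) = 12.3217; S(3,1) = 9.8375; S(3,2) = 7.8541; S(3,3) = 6.2706
Terminal payoffs V(N, i) = max(K - S_T, 0):
  V(3,0) = 0.000000; V(3,1) = 0.000000; V(3,2) = 0.595934; V(3,3) = 2.179445
Backward induction: V(k, i) = exp(-r*dt) * [p * V(k+1, i) + (1-p) * V(k+1, i+1)].
  V(2,0) = exp(-r*dt) * [p*0.000000 + (1-p)*0.000000] = 0.000000
  V(2,1) = exp(-r*dt) * [p*0.000000 + (1-p)*0.595934] = 0.298510
  V(2,2) = exp(-r*dt) * [p*0.595934 + (1-p)*2.179445] = 1.385864
  V(1,0) = exp(-r*dt) * [p*0.000000 + (1-p)*0.298510] = 0.149527
  V(1,1) = exp(-r*dt) * [p*0.298510 + (1-p)*1.385864] = 0.841541
  V(0,0) = exp(-r*dt) * [p*0.149527 + (1-p)*0.841541] = 0.495345


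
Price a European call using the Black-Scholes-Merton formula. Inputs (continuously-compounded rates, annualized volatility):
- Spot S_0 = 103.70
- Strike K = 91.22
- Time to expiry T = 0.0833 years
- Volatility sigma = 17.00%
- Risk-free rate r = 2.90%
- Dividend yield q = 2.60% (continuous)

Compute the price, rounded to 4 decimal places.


Answer: Price = 12.4823

Derivation:
d1 = (ln(S/K) + (r - q + 0.5*sigma^2) * T) / (sigma * sqrt(T)) = 2.64305804
d2 = d1 - sigma * sqrt(T) = 2.59399308
exp(-rT) = 0.99758722; exp(-qT) = 0.99783654
C = S_0 * exp(-qT) * N(d1) - K * exp(-rT) * N(d2)
N(d1) = 0.99589195; N(d2) = 0.99525658
C = 103.7000 * 0.99783654 * 0.99589195 - 91.2200 * 0.99758722 * 0.99525658 = 12.4823


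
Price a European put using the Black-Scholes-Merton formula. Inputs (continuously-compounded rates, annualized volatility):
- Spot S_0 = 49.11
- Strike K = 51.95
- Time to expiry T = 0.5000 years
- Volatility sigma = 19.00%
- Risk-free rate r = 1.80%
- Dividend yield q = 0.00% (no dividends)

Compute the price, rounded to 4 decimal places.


d1 = (ln(S/K) + (r - q + 0.5*sigma^2) * T) / (sigma * sqrt(T)) = -0.28428698
d2 = d1 - sigma * sqrt(T) = -0.41863727
exp(-rT) = 0.99104038; exp(-qT) = 1.00000000
P = K * exp(-rT) * N(-d2) - S_0 * exp(-qT) * N(-d1)
N(-d1) = 0.61190477; N(-d2) = 0.66225938
P = 51.9500 * 0.99104038 * 0.66225938 - 49.1100 * 1.00000000 * 0.61190477 = 4.0455

Answer: Price = 4.0455


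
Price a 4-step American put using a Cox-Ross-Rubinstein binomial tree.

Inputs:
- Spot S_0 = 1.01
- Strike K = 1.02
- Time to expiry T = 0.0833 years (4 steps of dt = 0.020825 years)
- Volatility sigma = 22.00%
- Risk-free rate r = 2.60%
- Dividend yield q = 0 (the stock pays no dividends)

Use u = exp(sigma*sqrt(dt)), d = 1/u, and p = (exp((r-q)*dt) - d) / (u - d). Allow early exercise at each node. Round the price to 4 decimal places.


dt = T/N = 0.020825
u = exp(sigma*sqrt(dt)) = 1.032257; d = 1/u = 0.968751
p = (exp((r-q)*dt) - d) / (u - d) = 0.500592
Discount per step: exp(-r*dt) = 0.999459
Stock lattice S(k, i) with i counting down-moves:
  k=0: S(0,0) = 1.0100
  k=1: S(1,0) = 1.0426; S(1,1) = 0.9784
  k=2: S(2,0) = 1.0762; S(2,1) = 1.0100; S(2,2) = 0.9479
  k=3: S(3,0) = 1.1109; S(3,1) = 1.0426; S(3,2) = 0.9784; S(3,3) = 0.9182
  k=4: S(4,0) = 1.1468; S(4,1) = 1.0762; S(4,2) = 1.0100; S(4,3) = 0.9479; S(4,4) = 0.8895
Terminal payoffs V(N, i) = max(K - S_T, 0):
  V(4,0) = 0.000000; V(4,1) = 0.000000; V(4,2) = 0.010000; V(4,3) = 0.072137; V(4,4) = 0.130452
Backward induction: V(k, i) = exp(-r*dt) * [p * V(k+1, i) + (1-p) * V(k+1, i+1)]; then take max(V_cont, immediate exercise) for American.
  V(3,0) = exp(-r*dt) * [p*0.000000 + (1-p)*0.000000] = 0.000000; exercise = 0.000000; V(3,0) = max -> 0.000000
  V(3,1) = exp(-r*dt) * [p*0.000000 + (1-p)*0.010000] = 0.004991; exercise = 0.000000; V(3,1) = max -> 0.004991
  V(3,2) = exp(-r*dt) * [p*0.010000 + (1-p)*0.072137] = 0.041010; exercise = 0.041562; V(3,2) = max -> 0.041562
  V(3,3) = exp(-r*dt) * [p*0.072137 + (1-p)*0.130452] = 0.101205; exercise = 0.101757; V(3,3) = max -> 0.101757
  V(2,0) = exp(-r*dt) * [p*0.000000 + (1-p)*0.004991] = 0.002491; exercise = 0.000000; V(2,0) = max -> 0.002491
  V(2,1) = exp(-r*dt) * [p*0.004991 + (1-p)*0.041562] = 0.023242; exercise = 0.010000; V(2,1) = max -> 0.023242
  V(2,2) = exp(-r*dt) * [p*0.041562 + (1-p)*0.101757] = 0.071585; exercise = 0.072137; V(2,2) = max -> 0.072137
  V(1,0) = exp(-r*dt) * [p*0.002491 + (1-p)*0.023242] = 0.012848; exercise = 0.000000; V(1,0) = max -> 0.012848
  V(1,1) = exp(-r*dt) * [p*0.023242 + (1-p)*0.072137] = 0.047635; exercise = 0.041562; V(1,1) = max -> 0.047635
  V(0,0) = exp(-r*dt) * [p*0.012848 + (1-p)*0.047635] = 0.030204; exercise = 0.010000; V(0,0) = max -> 0.030204

Answer: Price = V(0,0) = 0.0302


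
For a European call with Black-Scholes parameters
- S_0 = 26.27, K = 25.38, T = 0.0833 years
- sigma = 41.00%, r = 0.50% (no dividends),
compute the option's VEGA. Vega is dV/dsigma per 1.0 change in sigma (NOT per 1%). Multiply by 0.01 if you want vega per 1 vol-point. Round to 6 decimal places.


d1 = 0.3539499538; d2 = 0.2356168223
phi(d1) = 0.3747190184; exp(-qT) = 1.0000000000; exp(-rT) = 0.9995835867
Vega = S * exp(-qT) * phi(d1) * sqrt(T) = 26.2700 * 1.0000000000 * 0.3747190184 * 0.2886173938 = 2.841112

Answer: Vega = 2.841112


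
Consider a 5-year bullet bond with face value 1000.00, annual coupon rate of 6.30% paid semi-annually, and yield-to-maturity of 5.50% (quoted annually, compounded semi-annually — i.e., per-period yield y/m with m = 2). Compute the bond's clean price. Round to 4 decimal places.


Answer: Price = 1034.5603

Derivation:
Coupon per period c = face * coupon_rate / m = 31.500000
Periods per year m = 2; per-period yield y/m = 0.027500
Number of cashflows N = 10
Cashflows (t years, CF_t, discount factor 1/(1+y/m)^(m*t), PV):
  t = 0.5000: CF_t = 31.500000, DF = 0.973236, PV = 30.656934
  t = 1.0000: CF_t = 31.500000, DF = 0.947188, PV = 29.836432
  t = 1.5000: CF_t = 31.500000, DF = 0.921838, PV = 29.037890
  t = 2.0000: CF_t = 31.500000, DF = 0.897166, PV = 28.260721
  t = 2.5000: CF_t = 31.500000, DF = 0.873154, PV = 27.504351
  t = 3.0000: CF_t = 31.500000, DF = 0.849785, PV = 26.768225
  t = 3.5000: CF_t = 31.500000, DF = 0.827041, PV = 26.051800
  t = 4.0000: CF_t = 31.500000, DF = 0.804906, PV = 25.354550
  t = 4.5000: CF_t = 31.500000, DF = 0.783364, PV = 24.675961
  t = 5.0000: CF_t = 1031.500000, DF = 0.762398, PV = 786.413440
Price P = sum_t PV_t = 1034.560305


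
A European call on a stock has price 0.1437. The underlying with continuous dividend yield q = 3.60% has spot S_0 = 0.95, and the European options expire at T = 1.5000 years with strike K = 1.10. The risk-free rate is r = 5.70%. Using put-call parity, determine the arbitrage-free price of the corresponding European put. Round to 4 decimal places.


Put-call parity: C - P = S_0 * exp(-qT) - K * exp(-rT).
S_0 * exp(-qT) = 0.9500 * 0.94743211 = 0.90006050
K * exp(-rT) = 1.1000 * 0.91805314 = 1.00985846
P = C - S*exp(-qT) + K*exp(-rT)
P = 0.1437 - 0.90006050 + 1.00985846 = 0.2535

Answer: Put price = 0.2535


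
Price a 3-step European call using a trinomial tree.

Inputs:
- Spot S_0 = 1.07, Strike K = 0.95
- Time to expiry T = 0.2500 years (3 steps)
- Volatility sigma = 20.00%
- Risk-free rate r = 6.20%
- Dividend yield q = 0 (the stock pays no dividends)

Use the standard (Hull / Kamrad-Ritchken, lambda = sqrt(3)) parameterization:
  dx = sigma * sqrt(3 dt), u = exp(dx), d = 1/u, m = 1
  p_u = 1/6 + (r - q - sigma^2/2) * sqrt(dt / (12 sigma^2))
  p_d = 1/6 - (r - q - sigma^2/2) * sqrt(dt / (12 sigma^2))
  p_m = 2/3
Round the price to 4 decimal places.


Answer: Price = V(0,0) = 0.1383

Derivation:
dt = T/N = 0.083333; dx = sigma*sqrt(3*dt) = 0.100000
u = exp(dx) = 1.105171; d = 1/u = 0.904837
p_u = 0.184167, p_m = 0.666667, p_d = 0.149167
Discount per step: exp(-r*dt) = 0.994847
Stock lattice S(k, j) with j the centered position index:
  k=0: S(0,+0) = 1.0700
  k=1: S(1,-1) = 0.9682; S(1,+0) = 1.0700; S(1,+1) = 1.1825
  k=2: S(2,-2) = 0.8760; S(2,-1) = 0.9682; S(2,+0) = 1.0700; S(2,+1) = 1.1825; S(2,+2) = 1.3069
  k=3: S(3,-3) = 0.7927; S(3,-2) = 0.8760; S(3,-1) = 0.9682; S(3,+0) = 1.0700; S(3,+1) = 1.1825; S(3,+2) = 1.3069; S(3,+3) = 1.4443
Terminal payoffs V(N, j) = max(S_T - K, 0):
  V(3,-3) = 0.000000; V(3,-2) = 0.000000; V(3,-1) = 0.018176; V(3,+0) = 0.120000; V(3,+1) = 0.232533; V(3,+2) = 0.356901; V(3,+3) = 0.494349
Backward induction: V(k, j) = exp(-r*dt) * [p_u * V(k+1, j+1) + p_m * V(k+1, j) + p_d * V(k+1, j-1)]
  V(2,-2) = exp(-r*dt) * [p_u*0.018176 + p_m*0.000000 + p_d*0.000000] = 0.003330
  V(2,-1) = exp(-r*dt) * [p_u*0.120000 + p_m*0.018176 + p_d*0.000000] = 0.034041
  V(2,+0) = exp(-r*dt) * [p_u*0.232533 + p_m*0.120000 + p_d*0.018176] = 0.124889
  V(2,+1) = exp(-r*dt) * [p_u*0.356901 + p_m*0.232533 + p_d*0.120000] = 0.237421
  V(2,+2) = exp(-r*dt) * [p_u*0.494349 + p_m*0.356901 + p_d*0.232533] = 0.361789
  V(1,-1) = exp(-r*dt) * [p_u*0.124889 + p_m*0.034041 + p_d*0.003330] = 0.045953
  V(1,+0) = exp(-r*dt) * [p_u*0.237421 + p_m*0.124889 + p_d*0.034041] = 0.131382
  V(1,+1) = exp(-r*dt) * [p_u*0.361789 + p_m*0.237421 + p_d*0.124889] = 0.242285
  V(0,+0) = exp(-r*dt) * [p_u*0.242285 + p_m*0.131382 + p_d*0.045953] = 0.138347


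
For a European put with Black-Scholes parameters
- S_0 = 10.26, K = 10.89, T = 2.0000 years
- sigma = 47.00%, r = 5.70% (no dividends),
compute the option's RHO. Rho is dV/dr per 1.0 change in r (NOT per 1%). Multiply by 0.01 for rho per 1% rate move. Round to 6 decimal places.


Answer: Rho = -11.638527

Derivation:
d1 = 0.4141959255; d2 = -0.2504844488
phi(d1) = 0.3661479964; exp(-qT) = 1.0000000000; exp(-rT) = 0.8922579559
N(-d2) = 0.5988936352
Rho = -K*T*exp(-rT)*N(-d2) = -10.8900 * 2.0000 * 0.8922579559 * 0.5988936352 = -11.638527


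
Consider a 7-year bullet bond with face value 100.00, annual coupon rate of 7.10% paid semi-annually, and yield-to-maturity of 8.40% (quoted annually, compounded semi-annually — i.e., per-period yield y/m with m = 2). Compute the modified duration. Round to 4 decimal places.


Coupon per period c = face * coupon_rate / m = 3.550000
Periods per year m = 2; per-period yield y/m = 0.042000
Number of cashflows N = 14
Cashflows (t years, CF_t, discount factor 1/(1+y/m)^(m*t), PV):
  t = 0.5000: CF_t = 3.550000, DF = 0.959693, PV = 3.406910
  t = 1.0000: CF_t = 3.550000, DF = 0.921010, PV = 3.269587
  t = 1.5000: CF_t = 3.550000, DF = 0.883887, PV = 3.137800
  t = 2.0000: CF_t = 3.550000, DF = 0.848260, PV = 3.011324
  t = 2.5000: CF_t = 3.550000, DF = 0.814069, PV = 2.889946
  t = 3.0000: CF_t = 3.550000, DF = 0.781257, PV = 2.773461
  t = 3.5000: CF_t = 3.550000, DF = 0.749766, PV = 2.661671
  t = 4.0000: CF_t = 3.550000, DF = 0.719545, PV = 2.554386
  t = 4.5000: CF_t = 3.550000, DF = 0.690543, PV = 2.451427
  t = 5.0000: CF_t = 3.550000, DF = 0.662709, PV = 2.352617
  t = 5.5000: CF_t = 3.550000, DF = 0.635997, PV = 2.257789
  t = 6.0000: CF_t = 3.550000, DF = 0.610362, PV = 2.166785
  t = 6.5000: CF_t = 3.550000, DF = 0.585760, PV = 2.079448
  t = 7.0000: CF_t = 103.550000, DF = 0.562150, PV = 58.210595
Price P = sum_t PV_t = 93.223744
First compute Macaulay numerator sum_t t * PV_t:
  t * PV_t at t = 0.5000: 1.703455
  t * PV_t at t = 1.0000: 3.269587
  t * PV_t at t = 1.5000: 4.706699
  t * PV_t at t = 2.0000: 6.022648
  t * PV_t at t = 2.5000: 7.224866
  t * PV_t at t = 3.0000: 8.320383
  t * PV_t at t = 3.5000: 9.315847
  t * PV_t at t = 4.0000: 10.217546
  t * PV_t at t = 4.5000: 11.031419
  t * PV_t at t = 5.0000: 11.763083
  t * PV_t at t = 5.5000: 12.417842
  t * PV_t at t = 6.0000: 13.000707
  t * PV_t at t = 6.5000: 13.516410
  t * PV_t at t = 7.0000: 407.474164
Macaulay duration D = 519.984657 / 93.223744 = 5.577813
Modified duration = D / (1 + y/m) = 5.577813 / (1 + 0.042000) = 5.352988

Answer: Modified duration = 5.3530


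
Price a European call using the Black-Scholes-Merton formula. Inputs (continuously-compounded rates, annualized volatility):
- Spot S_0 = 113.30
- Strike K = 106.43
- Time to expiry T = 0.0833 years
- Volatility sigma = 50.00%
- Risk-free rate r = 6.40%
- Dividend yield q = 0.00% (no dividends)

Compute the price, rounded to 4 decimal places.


d1 = (ln(S/K) + (r - q + 0.5*sigma^2) * T) / (sigma * sqrt(T)) = 0.54255480
d2 = d1 - sigma * sqrt(T) = 0.39824610
exp(-rT) = 0.99468299; exp(-qT) = 1.00000000
C = S_0 * exp(-qT) * N(d1) - K * exp(-rT) * N(d2)
N(d1) = 0.70628182; N(d2) = 0.65477561
C = 113.3000 * 1.00000000 * 0.70628182 - 106.4300 * 0.99468299 * 0.65477561 = 10.7045

Answer: Price = 10.7045


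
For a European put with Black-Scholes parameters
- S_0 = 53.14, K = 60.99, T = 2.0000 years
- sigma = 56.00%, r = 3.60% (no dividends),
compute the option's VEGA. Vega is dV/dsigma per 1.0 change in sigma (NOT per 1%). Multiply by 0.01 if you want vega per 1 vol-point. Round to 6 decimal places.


d1 = 0.3129200348; d2 = -0.4790395601
phi(d1) = 0.3798807059; exp(-qT) = 1.0000000000; exp(-rT) = 0.9305308958
Vega = S * exp(-qT) * phi(d1) * sqrt(T) = 53.1400 * 1.0000000000 * 0.3798807059 * 1.4142135624 = 28.548532

Answer: Vega = 28.548532


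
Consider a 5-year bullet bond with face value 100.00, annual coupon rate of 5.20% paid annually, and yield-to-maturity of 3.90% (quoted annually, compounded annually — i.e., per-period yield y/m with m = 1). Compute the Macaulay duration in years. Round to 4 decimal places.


Answer: Macaulay duration = 4.5444 years

Derivation:
Coupon per period c = face * coupon_rate / m = 5.200000
Periods per year m = 1; per-period yield y/m = 0.039000
Number of cashflows N = 5
Cashflows (t years, CF_t, discount factor 1/(1+y/m)^(m*t), PV):
  t = 1.0000: CF_t = 5.200000, DF = 0.962464, PV = 5.004812
  t = 2.0000: CF_t = 5.200000, DF = 0.926337, PV = 4.816951
  t = 3.0000: CF_t = 5.200000, DF = 0.891566, PV = 4.636142
  t = 4.0000: CF_t = 5.200000, DF = 0.858100, PV = 4.462119
  t = 5.0000: CF_t = 105.200000, DF = 0.825890, PV = 86.883639
Price P = sum_t PV_t = 105.803663
Macaulay numerator sum_t t * PV_t:
  t * PV_t at t = 1.0000: 5.004812
  t * PV_t at t = 2.0000: 9.633902
  t * PV_t at t = 3.0000: 13.908425
  t * PV_t at t = 4.0000: 17.848476
  t * PV_t at t = 5.0000: 434.418195
Macaulay duration D = (sum_t t * PV_t) / P = 480.813811 / 105.803663 = 4.544397


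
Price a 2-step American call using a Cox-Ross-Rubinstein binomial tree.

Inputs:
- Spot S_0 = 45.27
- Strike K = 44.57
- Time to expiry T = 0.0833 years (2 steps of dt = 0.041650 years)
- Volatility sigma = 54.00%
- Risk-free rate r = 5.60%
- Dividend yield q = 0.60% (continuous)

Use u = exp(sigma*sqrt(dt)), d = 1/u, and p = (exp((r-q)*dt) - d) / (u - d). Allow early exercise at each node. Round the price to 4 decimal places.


Answer: Price = V(0,0) = 3.0902

Derivation:
dt = T/N = 0.041650
u = exp(sigma*sqrt(dt)) = 1.116507; d = 1/u = 0.895651
p = (exp((r-q)*dt) - d) / (u - d) = 0.481916
Discount per step: exp(-r*dt) = 0.997670
Stock lattice S(k, i) with i counting down-moves:
  k=0: S(0,0) = 45.2700
  k=1: S(1,0) = 50.5443; S(1,1) = 40.5461
  k=2: S(2,0) = 56.4330; S(2,1) = 45.2700; S(2,2) = 36.3151
Terminal payoffs V(N, i) = max(S_T - K, 0):
  V(2,0) = 11.863025; V(2,1) = 0.700000; V(2,2) = 0.000000
Backward induction: V(k, i) = exp(-r*dt) * [p * V(k+1, i) + (1-p) * V(k+1, i+1)]; then take max(V_cont, immediate exercise) for American.
  V(1,0) = exp(-r*dt) * [p*11.863025 + (1-p)*0.700000] = 6.065473; exercise = 5.974268; V(1,0) = max -> 6.065473
  V(1,1) = exp(-r*dt) * [p*0.700000 + (1-p)*0.000000] = 0.336555; exercise = 0.000000; V(1,1) = max -> 0.336555
  V(0,0) = exp(-r*dt) * [p*6.065473 + (1-p)*0.336555] = 3.090194; exercise = 0.700000; V(0,0) = max -> 3.090194


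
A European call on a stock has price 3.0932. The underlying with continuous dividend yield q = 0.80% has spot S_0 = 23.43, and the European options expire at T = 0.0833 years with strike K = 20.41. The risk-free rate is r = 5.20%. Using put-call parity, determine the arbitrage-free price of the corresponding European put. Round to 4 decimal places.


Put-call parity: C - P = S_0 * exp(-qT) - K * exp(-rT).
S_0 * exp(-qT) = 23.4300 * 0.99933382 = 23.41439145
K * exp(-rT) = 20.4100 * 0.99567777 = 20.32178324
P = C - S*exp(-qT) + K*exp(-rT)
P = 3.0932 - 23.41439145 + 20.32178324 = 0.0006

Answer: Put price = 0.0006


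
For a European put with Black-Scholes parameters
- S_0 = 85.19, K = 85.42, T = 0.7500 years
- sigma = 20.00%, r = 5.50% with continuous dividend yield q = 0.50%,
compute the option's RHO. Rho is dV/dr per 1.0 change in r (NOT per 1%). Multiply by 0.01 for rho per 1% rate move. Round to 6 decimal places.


Answer: Rho = -27.939972

Derivation:
d1 = 0.2875423193; d2 = 0.1143372386
phi(d1) = 0.3827861404; exp(-qT) = 0.9962570225; exp(-rT) = 0.9595892027
N(-d2) = 0.4544852320
Rho = -K*T*exp(-rT)*N(-d2) = -85.4200 * 0.7500 * 0.9595892027 * 0.4544852320 = -27.939972
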